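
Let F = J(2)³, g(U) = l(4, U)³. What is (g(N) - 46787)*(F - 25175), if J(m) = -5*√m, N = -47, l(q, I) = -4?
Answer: 1179473925 + 11712750*√2 ≈ 1.1960e+9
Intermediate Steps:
g(U) = -64 (g(U) = (-4)³ = -64)
F = -250*√2 (F = (-5*√2)³ = -250*√2 ≈ -353.55)
(g(N) - 46787)*(F - 25175) = (-64 - 46787)*(-250*√2 - 25175) = -46851*(-25175 - 250*√2) = 1179473925 + 11712750*√2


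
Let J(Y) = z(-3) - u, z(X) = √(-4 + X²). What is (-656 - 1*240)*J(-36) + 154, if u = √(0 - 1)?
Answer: 154 - 896*√5 + 896*I ≈ -1849.5 + 896.0*I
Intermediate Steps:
u = I (u = √(-1) = I ≈ 1.0*I)
J(Y) = √5 - I (J(Y) = √(-4 + (-3)²) - I = √(-4 + 9) - I = √5 - I)
(-656 - 1*240)*J(-36) + 154 = (-656 - 1*240)*(√5 - I) + 154 = (-656 - 240)*(√5 - I) + 154 = -896*(√5 - I) + 154 = (-896*√5 + 896*I) + 154 = 154 - 896*√5 + 896*I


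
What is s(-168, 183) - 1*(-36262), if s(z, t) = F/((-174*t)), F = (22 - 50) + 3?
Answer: 1154654629/31842 ≈ 36262.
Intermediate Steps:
F = -25 (F = -28 + 3 = -25)
s(z, t) = 25/(174*t) (s(z, t) = -25*(-1/(174*t)) = -(-25)/(174*t) = 25/(174*t))
s(-168, 183) - 1*(-36262) = (25/174)/183 - 1*(-36262) = (25/174)*(1/183) + 36262 = 25/31842 + 36262 = 1154654629/31842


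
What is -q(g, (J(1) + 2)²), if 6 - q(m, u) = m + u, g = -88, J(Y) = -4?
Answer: -90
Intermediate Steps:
q(m, u) = 6 - m - u (q(m, u) = 6 - (m + u) = 6 + (-m - u) = 6 - m - u)
-q(g, (J(1) + 2)²) = -(6 - 1*(-88) - (-4 + 2)²) = -(6 + 88 - 1*(-2)²) = -(6 + 88 - 1*4) = -(6 + 88 - 4) = -1*90 = -90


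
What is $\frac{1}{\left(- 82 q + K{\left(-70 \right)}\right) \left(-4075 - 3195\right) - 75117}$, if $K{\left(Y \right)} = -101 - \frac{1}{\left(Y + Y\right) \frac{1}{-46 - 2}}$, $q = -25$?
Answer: $- \frac{7}{99692981} \approx -7.0216 \cdot 10^{-8}$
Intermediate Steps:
$K{\left(Y \right)} = -101 + \frac{24}{Y}$ ($K{\left(Y \right)} = -101 - \frac{1}{2 Y \frac{1}{-48}} = -101 - \frac{1}{2 Y \left(- \frac{1}{48}\right)} = -101 - \frac{1}{\left(- \frac{1}{24}\right) Y} = -101 - - \frac{24}{Y} = -101 + \frac{24}{Y}$)
$\frac{1}{\left(- 82 q + K{\left(-70 \right)}\right) \left(-4075 - 3195\right) - 75117} = \frac{1}{\left(\left(-82\right) \left(-25\right) - \left(101 - \frac{24}{-70}\right)\right) \left(-4075 - 3195\right) - 75117} = \frac{1}{\left(2050 + \left(-101 + 24 \left(- \frac{1}{70}\right)\right)\right) \left(-7270\right) - 75117} = \frac{1}{\left(2050 - \frac{3547}{35}\right) \left(-7270\right) - 75117} = \frac{1}{\frac{68203}{35} \left(-7270\right) - 75117} = \frac{1}{- \frac{99167162}{7} - 75117} = \frac{1}{- \frac{99692981}{7}} = - \frac{7}{99692981}$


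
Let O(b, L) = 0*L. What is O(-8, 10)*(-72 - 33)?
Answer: 0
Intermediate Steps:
O(b, L) = 0
O(-8, 10)*(-72 - 33) = 0*(-72 - 33) = 0*(-105) = 0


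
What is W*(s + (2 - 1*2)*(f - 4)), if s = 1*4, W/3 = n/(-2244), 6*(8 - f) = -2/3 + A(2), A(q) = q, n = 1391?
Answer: -1391/187 ≈ -7.4385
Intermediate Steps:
f = 70/9 (f = 8 - (-2/3 + 2)/6 = 8 - (-2*⅓ + 2)/6 = 8 - (-⅔ + 2)/6 = 8 - ⅙*4/3 = 8 - 2/9 = 70/9 ≈ 7.7778)
W = -1391/748 (W = 3*(1391/(-2244)) = 3*(1391*(-1/2244)) = 3*(-1391/2244) = -1391/748 ≈ -1.8596)
s = 4
W*(s + (2 - 1*2)*(f - 4)) = -1391*(4 + (2 - 1*2)*(70/9 - 4))/748 = -1391*(4 + (2 - 2)*(34/9))/748 = -1391*(4 + 0*(34/9))/748 = -1391*(4 + 0)/748 = -1391/748*4 = -1391/187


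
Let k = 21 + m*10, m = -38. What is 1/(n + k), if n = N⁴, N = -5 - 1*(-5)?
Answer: -1/359 ≈ -0.0027855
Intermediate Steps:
k = -359 (k = 21 - 38*10 = 21 - 380 = -359)
N = 0 (N = -5 + 5 = 0)
n = 0 (n = 0⁴ = 0)
1/(n + k) = 1/(0 - 359) = 1/(-359) = -1/359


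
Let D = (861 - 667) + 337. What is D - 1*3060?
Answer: -2529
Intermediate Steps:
D = 531 (D = 194 + 337 = 531)
D - 1*3060 = 531 - 1*3060 = 531 - 3060 = -2529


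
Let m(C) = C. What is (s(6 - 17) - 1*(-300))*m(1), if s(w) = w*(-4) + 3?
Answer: 347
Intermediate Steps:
s(w) = 3 - 4*w (s(w) = -4*w + 3 = 3 - 4*w)
(s(6 - 17) - 1*(-300))*m(1) = ((3 - 4*(6 - 17)) - 1*(-300))*1 = ((3 - 4*(-11)) + 300)*1 = ((3 + 44) + 300)*1 = (47 + 300)*1 = 347*1 = 347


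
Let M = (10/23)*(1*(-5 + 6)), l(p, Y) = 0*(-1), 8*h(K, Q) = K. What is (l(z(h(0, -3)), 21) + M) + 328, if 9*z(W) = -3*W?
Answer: 7554/23 ≈ 328.43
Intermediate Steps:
h(K, Q) = K/8
z(W) = -W/3 (z(W) = (-3*W)/9 = -W/3)
l(p, Y) = 0
M = 10/23 (M = (10*(1/23))*(1*1) = (10/23)*1 = 10/23 ≈ 0.43478)
(l(z(h(0, -3)), 21) + M) + 328 = (0 + 10/23) + 328 = 10/23 + 328 = 7554/23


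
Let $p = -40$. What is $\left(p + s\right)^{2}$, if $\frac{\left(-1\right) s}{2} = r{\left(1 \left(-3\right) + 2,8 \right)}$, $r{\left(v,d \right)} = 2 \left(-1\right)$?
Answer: $1296$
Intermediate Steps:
$r{\left(v,d \right)} = -2$
$s = 4$ ($s = \left(-2\right) \left(-2\right) = 4$)
$\left(p + s\right)^{2} = \left(-40 + 4\right)^{2} = \left(-36\right)^{2} = 1296$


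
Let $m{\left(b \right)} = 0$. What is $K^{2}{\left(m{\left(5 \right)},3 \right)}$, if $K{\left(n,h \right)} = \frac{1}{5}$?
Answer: $\frac{1}{25} \approx 0.04$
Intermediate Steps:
$K{\left(n,h \right)} = \frac{1}{5}$
$K^{2}{\left(m{\left(5 \right)},3 \right)} = \left(\frac{1}{5}\right)^{2} = \frac{1}{25}$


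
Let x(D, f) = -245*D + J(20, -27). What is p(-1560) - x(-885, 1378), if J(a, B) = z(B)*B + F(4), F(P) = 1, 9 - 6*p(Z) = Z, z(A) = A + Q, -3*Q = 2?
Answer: -434623/2 ≈ -2.1731e+5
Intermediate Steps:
Q = -⅔ (Q = -⅓*2 = -⅔ ≈ -0.66667)
z(A) = -⅔ + A (z(A) = A - ⅔ = -⅔ + A)
p(Z) = 3/2 - Z/6
J(a, B) = 1 + B*(-⅔ + B) (J(a, B) = (-⅔ + B)*B + 1 = B*(-⅔ + B) + 1 = 1 + B*(-⅔ + B))
x(D, f) = 748 - 245*D (x(D, f) = -245*D + (1 + (⅓)*(-27)*(-2 + 3*(-27))) = -245*D + (1 + (⅓)*(-27)*(-2 - 81)) = -245*D + (1 + (⅓)*(-27)*(-83)) = -245*D + (1 + 747) = -245*D + 748 = 748 - 245*D)
p(-1560) - x(-885, 1378) = (3/2 - ⅙*(-1560)) - (748 - 245*(-885)) = (3/2 + 260) - (748 + 216825) = 523/2 - 1*217573 = 523/2 - 217573 = -434623/2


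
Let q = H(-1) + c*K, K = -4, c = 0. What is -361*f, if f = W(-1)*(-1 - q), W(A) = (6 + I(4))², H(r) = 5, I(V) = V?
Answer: 216600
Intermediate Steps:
q = 5 (q = 5 + 0*(-4) = 5 + 0 = 5)
W(A) = 100 (W(A) = (6 + 4)² = 10² = 100)
f = -600 (f = 100*(-1 - 1*5) = 100*(-1 - 5) = 100*(-6) = -600)
-361*f = -361*(-600) = 216600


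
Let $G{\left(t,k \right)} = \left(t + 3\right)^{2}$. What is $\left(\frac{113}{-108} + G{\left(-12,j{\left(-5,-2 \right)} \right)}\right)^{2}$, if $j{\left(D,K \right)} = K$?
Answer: $\frac{74563225}{11664} \approx 6392.6$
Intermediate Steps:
$G{\left(t,k \right)} = \left(3 + t\right)^{2}$
$\left(\frac{113}{-108} + G{\left(-12,j{\left(-5,-2 \right)} \right)}\right)^{2} = \left(\frac{113}{-108} + \left(3 - 12\right)^{2}\right)^{2} = \left(113 \left(- \frac{1}{108}\right) + \left(-9\right)^{2}\right)^{2} = \left(- \frac{113}{108} + 81\right)^{2} = \left(\frac{8635}{108}\right)^{2} = \frac{74563225}{11664}$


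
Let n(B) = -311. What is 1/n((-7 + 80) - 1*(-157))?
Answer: -1/311 ≈ -0.0032154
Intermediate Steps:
1/n((-7 + 80) - 1*(-157)) = 1/(-311) = -1/311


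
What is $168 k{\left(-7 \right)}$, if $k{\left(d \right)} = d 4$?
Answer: $-4704$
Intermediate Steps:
$k{\left(d \right)} = 4 d$
$168 k{\left(-7 \right)} = 168 \cdot 4 \left(-7\right) = 168 \left(-28\right) = -4704$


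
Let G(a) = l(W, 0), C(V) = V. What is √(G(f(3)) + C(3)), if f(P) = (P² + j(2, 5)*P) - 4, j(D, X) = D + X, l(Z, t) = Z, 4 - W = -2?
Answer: 3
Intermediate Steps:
W = 6 (W = 4 - 1*(-2) = 4 + 2 = 6)
f(P) = -4 + P² + 7*P (f(P) = (P² + (2 + 5)*P) - 4 = (P² + 7*P) - 4 = -4 + P² + 7*P)
G(a) = 6
√(G(f(3)) + C(3)) = √(6 + 3) = √9 = 3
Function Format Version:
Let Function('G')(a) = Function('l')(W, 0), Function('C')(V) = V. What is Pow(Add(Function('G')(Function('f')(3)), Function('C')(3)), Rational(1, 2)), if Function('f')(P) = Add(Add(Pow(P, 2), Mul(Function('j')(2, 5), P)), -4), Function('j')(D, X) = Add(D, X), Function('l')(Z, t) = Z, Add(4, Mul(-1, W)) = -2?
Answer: 3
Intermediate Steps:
W = 6 (W = Add(4, Mul(-1, -2)) = Add(4, 2) = 6)
Function('f')(P) = Add(-4, Pow(P, 2), Mul(7, P)) (Function('f')(P) = Add(Add(Pow(P, 2), Mul(Add(2, 5), P)), -4) = Add(Add(Pow(P, 2), Mul(7, P)), -4) = Add(-4, Pow(P, 2), Mul(7, P)))
Function('G')(a) = 6
Pow(Add(Function('G')(Function('f')(3)), Function('C')(3)), Rational(1, 2)) = Pow(Add(6, 3), Rational(1, 2)) = Pow(9, Rational(1, 2)) = 3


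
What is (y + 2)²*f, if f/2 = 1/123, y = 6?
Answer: 128/123 ≈ 1.0406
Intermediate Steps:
f = 2/123 ≈ 0.016260
(y + 2)²*f = (6 + 2)²*(2/123) = 8²*(2/123) = 64*(2/123) = 128/123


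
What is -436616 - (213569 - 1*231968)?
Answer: -418217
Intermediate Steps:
-436616 - (213569 - 1*231968) = -436616 - (213569 - 231968) = -436616 - 1*(-18399) = -436616 + 18399 = -418217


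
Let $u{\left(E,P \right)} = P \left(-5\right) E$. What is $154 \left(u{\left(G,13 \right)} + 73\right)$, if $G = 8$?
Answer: $-68838$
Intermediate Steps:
$u{\left(E,P \right)} = - 5 E P$ ($u{\left(E,P \right)} = - 5 P E = - 5 E P$)
$154 \left(u{\left(G,13 \right)} + 73\right) = 154 \left(\left(-5\right) 8 \cdot 13 + 73\right) = 154 \left(-520 + 73\right) = 154 \left(-447\right) = -68838$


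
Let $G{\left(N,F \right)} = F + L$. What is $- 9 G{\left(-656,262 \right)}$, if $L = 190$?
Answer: $-4068$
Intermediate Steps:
$G{\left(N,F \right)} = 190 + F$ ($G{\left(N,F \right)} = F + 190 = 190 + F$)
$- 9 G{\left(-656,262 \right)} = - 9 \left(190 + 262\right) = \left(-9\right) 452 = -4068$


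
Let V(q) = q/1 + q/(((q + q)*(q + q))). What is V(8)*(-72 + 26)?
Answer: -5911/16 ≈ -369.44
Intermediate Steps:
V(q) = q + 1/(4*q) (V(q) = q*1 + q/(((2*q)*(2*q))) = q + q/((4*q²)) = q + q*(1/(4*q²)) = q + 1/(4*q))
V(8)*(-72 + 26) = (8 + (¼)/8)*(-72 + 26) = (8 + (¼)*(⅛))*(-46) = (8 + 1/32)*(-46) = (257/32)*(-46) = -5911/16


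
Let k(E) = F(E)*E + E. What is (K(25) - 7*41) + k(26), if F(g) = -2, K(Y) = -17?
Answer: -330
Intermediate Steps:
k(E) = -E (k(E) = -2*E + E = -E)
(K(25) - 7*41) + k(26) = (-17 - 7*41) - 1*26 = (-17 - 287) - 26 = -304 - 26 = -330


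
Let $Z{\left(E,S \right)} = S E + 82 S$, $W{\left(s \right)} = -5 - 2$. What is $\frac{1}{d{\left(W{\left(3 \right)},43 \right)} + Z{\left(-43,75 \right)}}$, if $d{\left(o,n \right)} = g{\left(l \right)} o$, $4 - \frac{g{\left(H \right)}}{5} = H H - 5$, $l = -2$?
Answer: $\frac{1}{2750} \approx 0.00036364$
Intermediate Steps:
$W{\left(s \right)} = -7$ ($W{\left(s \right)} = -5 - 2 = -7$)
$Z{\left(E,S \right)} = 82 S + E S$ ($Z{\left(E,S \right)} = E S + 82 S = 82 S + E S$)
$g{\left(H \right)} = 45 - 5 H^{2}$ ($g{\left(H \right)} = 20 - 5 \left(H H - 5\right) = 20 - 5 \left(H^{2} - 5\right) = 20 - 5 \left(-5 + H^{2}\right) = 20 - \left(-25 + 5 H^{2}\right) = 45 - 5 H^{2}$)
$d{\left(o,n \right)} = 25 o$ ($d{\left(o,n \right)} = \left(45 - 5 \left(-2\right)^{2}\right) o = \left(45 - 20\right) o = 25 o$)
$\frac{1}{d{\left(W{\left(3 \right)},43 \right)} + Z{\left(-43,75 \right)}} = \frac{1}{25 \left(-7\right) + 75 \left(82 - 43\right)} = \frac{1}{-175 + 75 \cdot 39} = \frac{1}{-175 + 2925} = \frac{1}{2750}$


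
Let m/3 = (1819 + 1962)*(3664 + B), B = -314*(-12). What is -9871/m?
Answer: -9871/84301176 ≈ -0.00011709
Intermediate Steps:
B = 3768
m = 84301176 (m = 3*((1819 + 1962)*(3664 + 3768)) = 3*(3781*7432) = 3*28100392 = 84301176)
-9871/m = -9871/84301176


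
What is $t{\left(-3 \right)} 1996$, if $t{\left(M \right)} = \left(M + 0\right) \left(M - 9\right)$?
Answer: $71856$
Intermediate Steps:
$t{\left(M \right)} = M \left(-9 + M\right)$
$t{\left(-3 \right)} 1996 = - 3 \left(-9 - 3\right) 1996 = \left(-3\right) \left(-12\right) 1996 = 36 \cdot 1996 = 71856$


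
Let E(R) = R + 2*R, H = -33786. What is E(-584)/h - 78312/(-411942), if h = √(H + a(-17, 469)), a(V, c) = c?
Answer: 13052/68657 + 1752*I*√33317/33317 ≈ 0.1901 + 9.5984*I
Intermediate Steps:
E(R) = 3*R
h = I*√33317 (h = √(-33786 + 469) = √(-33317) = I*√33317 ≈ 182.53*I)
E(-584)/h - 78312/(-411942) = (3*(-584))/((I*√33317)) - 78312/(-411942) = -(-1752)*I*√33317/33317 - 78312*(-1/411942) = 1752*I*√33317/33317 + 13052/68657 = 13052/68657 + 1752*I*√33317/33317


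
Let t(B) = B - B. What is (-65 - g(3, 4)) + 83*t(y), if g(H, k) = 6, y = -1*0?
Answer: -71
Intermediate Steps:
y = 0
t(B) = 0
(-65 - g(3, 4)) + 83*t(y) = (-65 - 1*6) + 83*0 = (-65 - 6) + 0 = -71 + 0 = -71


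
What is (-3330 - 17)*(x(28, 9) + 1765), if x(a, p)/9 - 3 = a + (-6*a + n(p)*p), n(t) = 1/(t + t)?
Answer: -3591331/2 ≈ -1.7957e+6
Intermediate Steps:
n(t) = 1/(2*t)
x(a, p) = 63/2 - 45*a (x(a, p) = 27 + 9*(a + (-6*a + (1/(2*p))*p)) = 27 + 9*(a + (-6*a + 1/2)) = 27 + 9*(a + (1/2 - 6*a)) = 27 + 9*(1/2 - 5*a) = 27 + (9/2 - 45*a) = 63/2 - 45*a)
(-3330 - 17)*(x(28, 9) + 1765) = (-3330 - 17)*((63/2 - 45*28) + 1765) = -3347*((63/2 - 1260) + 1765) = -3347*(-2457/2 + 1765) = -3347*1073/2 = -3591331/2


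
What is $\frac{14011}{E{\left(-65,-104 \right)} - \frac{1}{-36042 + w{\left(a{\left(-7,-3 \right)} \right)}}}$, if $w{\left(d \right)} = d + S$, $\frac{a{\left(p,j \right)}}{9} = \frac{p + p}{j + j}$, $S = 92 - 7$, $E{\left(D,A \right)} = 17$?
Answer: $\frac{503499296}{610913} \approx 824.17$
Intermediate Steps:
$S = 85$
$a{\left(p,j \right)} = \frac{9 p}{j}$ ($a{\left(p,j \right)} = 9 \frac{p + p}{j + j} = 9 \frac{2 p}{2 j} = 9 \cdot 2 p \frac{1}{2 j} = 9 \frac{p}{j} = \frac{9 p}{j}$)
$w{\left(d \right)} = 85 + d$ ($w{\left(d \right)} = d + 85 = 85 + d$)
$\frac{14011}{E{\left(-65,-104 \right)} - \frac{1}{-36042 + w{\left(a{\left(-7,-3 \right)} \right)}}} = \frac{14011}{17 - \frac{1}{-36042 + \left(85 + 9 \left(-7\right) \frac{1}{-3}\right)}} = \frac{14011}{17 - \frac{1}{-36042 + \left(85 + 9 \left(-7\right) \left(- \frac{1}{3}\right)\right)}} = \frac{14011}{17 - \frac{1}{-36042 + \left(85 + 21\right)}} = \frac{14011}{17 - \frac{1}{-36042 + 106}} = \frac{14011}{17 - \frac{1}{-35936}} = \frac{14011}{17 - - \frac{1}{35936}} = \frac{14011}{17 + \frac{1}{35936}} = \frac{14011}{\frac{610913}{35936}} = 14011 \cdot \frac{35936}{610913} = \frac{503499296}{610913}$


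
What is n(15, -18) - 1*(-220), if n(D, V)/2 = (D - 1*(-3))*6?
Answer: 436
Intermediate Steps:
n(D, V) = 36 + 12*D (n(D, V) = 2*((D - 1*(-3))*6) = 2*((D + 3)*6) = 2*((3 + D)*6) = 2*(18 + 6*D) = 36 + 12*D)
n(15, -18) - 1*(-220) = (36 + 12*15) - 1*(-220) = (36 + 180) + 220 = 216 + 220 = 436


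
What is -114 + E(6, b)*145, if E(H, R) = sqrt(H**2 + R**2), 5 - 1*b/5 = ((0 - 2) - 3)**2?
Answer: -114 + 290*sqrt(2509) ≈ 14412.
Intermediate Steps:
b = -100 (b = 25 - 5*((0 - 2) - 3)**2 = 25 - 5*(-2 - 3)**2 = 25 - 5*(-5)**2 = 25 - 5*25 = 25 - 125 = -100)
-114 + E(6, b)*145 = -114 + sqrt(6**2 + (-100)**2)*145 = -114 + sqrt(36 + 10000)*145 = -114 + sqrt(10036)*145 = -114 + (2*sqrt(2509))*145 = -114 + 290*sqrt(2509)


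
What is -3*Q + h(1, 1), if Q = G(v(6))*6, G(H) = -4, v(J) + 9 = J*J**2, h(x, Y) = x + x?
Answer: 74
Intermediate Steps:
h(x, Y) = 2*x
v(J) = -9 + J**3 (v(J) = -9 + J*J**2 = -9 + J**3)
Q = -24 (Q = -4*6 = -24)
-3*Q + h(1, 1) = -3*(-24) + 2*1 = 72 + 2 = 74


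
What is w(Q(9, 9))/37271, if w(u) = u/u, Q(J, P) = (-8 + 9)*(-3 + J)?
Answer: 1/37271 ≈ 2.6831e-5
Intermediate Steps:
Q(J, P) = -3 + J (Q(J, P) = 1*(-3 + J) = -3 + J)
w(u) = 1
w(Q(9, 9))/37271 = 1/37271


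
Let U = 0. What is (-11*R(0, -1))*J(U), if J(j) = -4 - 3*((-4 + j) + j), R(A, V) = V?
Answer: 88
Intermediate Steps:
J(j) = 8 - 6*j (J(j) = -4 - 3*(-4 + 2*j) = -4 + (12 - 6*j) = 8 - 6*j)
(-11*R(0, -1))*J(U) = (-11*(-1))*(8 - 6*0) = 11*(8 + 0) = 11*8 = 88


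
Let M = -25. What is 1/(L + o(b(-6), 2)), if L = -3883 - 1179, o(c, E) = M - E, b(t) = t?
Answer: -1/5089 ≈ -0.00019650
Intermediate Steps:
o(c, E) = -25 - E
L = -5062
1/(L + o(b(-6), 2)) = 1/(-5062 + (-25 - 1*2)) = 1/(-5062 + (-25 - 2)) = 1/(-5062 - 27) = 1/(-5089) = -1/5089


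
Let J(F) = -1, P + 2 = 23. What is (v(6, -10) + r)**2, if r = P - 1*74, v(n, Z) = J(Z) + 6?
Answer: 2304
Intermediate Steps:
P = 21 (P = -2 + 23 = 21)
v(n, Z) = 5 (v(n, Z) = -1 + 6 = 5)
r = -53 (r = 21 - 1*74 = 21 - 74 = -53)
(v(6, -10) + r)**2 = (5 - 53)**2 = (-48)**2 = 2304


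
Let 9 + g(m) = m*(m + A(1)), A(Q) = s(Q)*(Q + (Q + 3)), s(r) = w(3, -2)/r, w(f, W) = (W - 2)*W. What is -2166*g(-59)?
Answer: -2408592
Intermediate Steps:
w(f, W) = W*(-2 + W) (w(f, W) = (-2 + W)*W = W*(-2 + W))
s(r) = 8/r (s(r) = (-2*(-2 - 2))/r = (-2*(-4))/r = 8/r)
A(Q) = 8*(3 + 2*Q)/Q (A(Q) = (8/Q)*(Q + (Q + 3)) = (8/Q)*(Q + (3 + Q)) = (8/Q)*(3 + 2*Q) = 8*(3 + 2*Q)/Q)
g(m) = -9 + m*(40 + m) (g(m) = -9 + m*(m + (16 + 24/1)) = -9 + m*(m + (16 + 24*1)) = -9 + m*(m + (16 + 24)) = -9 + m*(m + 40) = -9 + m*(40 + m))
-2166*g(-59) = -2166*(-9 + (-59)² + 40*(-59)) = -2166*(-9 + 3481 - 2360) = -2166*1112 = -2408592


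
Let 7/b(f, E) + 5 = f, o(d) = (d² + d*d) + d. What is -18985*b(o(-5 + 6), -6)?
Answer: 132895/2 ≈ 66448.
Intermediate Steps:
o(d) = d + 2*d² (o(d) = (d² + d²) + d = 2*d² + d = d + 2*d²)
b(f, E) = 7/(-5 + f)
-18985*b(o(-5 + 6), -6) = -132895/(-5 + (-5 + 6)*(1 + 2*(-5 + 6))) = -132895/(-5 + 1*(1 + 2*1)) = -132895/(-5 + 1*(1 + 2)) = -132895/(-5 + 1*3) = -132895/(-5 + 3) = -132895/(-2) = -132895*(-1)/2 = -18985*(-7/2) = 132895/2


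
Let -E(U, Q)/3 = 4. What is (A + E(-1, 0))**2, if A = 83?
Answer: 5041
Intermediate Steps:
E(U, Q) = -12 (E(U, Q) = -3*4 = -12)
(A + E(-1, 0))**2 = (83 - 12)**2 = 71**2 = 5041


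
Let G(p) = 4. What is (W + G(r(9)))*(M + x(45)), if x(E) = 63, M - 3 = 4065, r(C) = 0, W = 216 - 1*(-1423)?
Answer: 6787233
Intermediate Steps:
W = 1639 (W = 216 + 1423 = 1639)
M = 4068 (M = 3 + 4065 = 4068)
(W + G(r(9)))*(M + x(45)) = (1639 + 4)*(4068 + 63) = 1643*4131 = 6787233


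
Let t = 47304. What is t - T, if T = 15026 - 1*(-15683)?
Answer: 16595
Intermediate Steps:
T = 30709 (T = 15026 + 15683 = 30709)
t - T = 47304 - 1*30709 = 47304 - 30709 = 16595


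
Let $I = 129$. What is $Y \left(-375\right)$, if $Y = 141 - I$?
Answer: $-4500$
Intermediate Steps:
$Y = 12$ ($Y = 141 - 129 = 12$)
$Y \left(-375\right) = 12 \left(-375\right) = -4500$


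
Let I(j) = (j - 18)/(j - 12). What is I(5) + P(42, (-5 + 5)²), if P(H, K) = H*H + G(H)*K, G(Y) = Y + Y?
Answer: 12361/7 ≈ 1765.9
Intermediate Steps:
G(Y) = 2*Y
I(j) = (-18 + j)/(-12 + j)
P(H, K) = H² + 2*H*K (P(H, K) = H*H + (2*H)*K = H² + 2*H*K)
I(5) + P(42, (-5 + 5)²) = (-18 + 5)/(-12 + 5) + 42*(42 + 2*(-5 + 5)²) = -13/(-7) + 42*(42 + 2*0²) = -⅐*(-13) + 42*(42 + 2*0) = 13/7 + 42*(42 + 0) = 13/7 + 42*42 = 13/7 + 1764 = 12361/7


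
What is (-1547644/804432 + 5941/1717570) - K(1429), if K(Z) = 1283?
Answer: -221916724811561/172708533780 ≈ -1284.9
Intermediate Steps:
(-1547644/804432 + 5941/1717570) - K(1429) = (-1547644/804432 + 5941/1717570) - 1*1283 = (-1547644*1/804432 + 5941*(1/1717570)) - 1283 = (-386911/201108 + 5941/1717570) - 1283 = -331675971821/172708533780 - 1283 = -221916724811561/172708533780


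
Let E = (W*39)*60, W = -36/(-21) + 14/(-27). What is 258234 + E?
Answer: 5481674/21 ≈ 2.6103e+5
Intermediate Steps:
W = 226/189 (W = -36*(-1/21) + 14*(-1/27) = 12/7 - 14/27 = 226/189 ≈ 1.1958)
E = 58760/21 (E = ((226/189)*39)*60 = (2938/63)*60 = 58760/21 ≈ 2798.1)
258234 + E = 258234 + 58760/21 = 5481674/21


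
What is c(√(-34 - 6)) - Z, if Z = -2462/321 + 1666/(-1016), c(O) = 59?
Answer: 11139101/163068 ≈ 68.310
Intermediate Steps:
Z = -1518089/163068 (Z = -2462*1/321 + 1666*(-1/1016) = -2462/321 - 833/508 = -1518089/163068 ≈ -9.3095)
c(√(-34 - 6)) - Z = 59 - 1*(-1518089/163068) = 59 + 1518089/163068 = 11139101/163068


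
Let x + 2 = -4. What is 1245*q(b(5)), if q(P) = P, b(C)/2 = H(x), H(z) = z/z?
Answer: 2490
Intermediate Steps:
x = -6 (x = -2 - 4 = -6)
H(z) = 1
b(C) = 2 (b(C) = 2*1 = 2)
1245*q(b(5)) = 1245*2 = 2490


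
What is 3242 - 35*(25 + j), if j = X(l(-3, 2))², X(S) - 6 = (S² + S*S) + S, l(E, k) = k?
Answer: -6593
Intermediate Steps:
X(S) = 6 + S + 2*S² (X(S) = 6 + ((S² + S*S) + S) = 6 + ((S² + S²) + S) = 6 + (2*S² + S) = 6 + (S + 2*S²) = 6 + S + 2*S²)
j = 256 (j = (6 + 2 + 2*2²)² = (6 + 2 + 2*4)² = (6 + 2 + 8)² = 16² = 256)
3242 - 35*(25 + j) = 3242 - 35*(25 + 256) = 3242 - 35*281 = 3242 - 1*9835 = 3242 - 9835 = -6593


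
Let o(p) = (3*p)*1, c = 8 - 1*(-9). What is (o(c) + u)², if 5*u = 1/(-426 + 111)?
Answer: 6451944976/2480625 ≈ 2600.9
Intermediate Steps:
u = -1/1575 (u = 1/(5*(-426 + 111)) = (⅕)/(-315) = (⅕)*(-1/315) = -1/1575 ≈ -0.00063492)
c = 17 (c = 8 + 9 = 17)
o(p) = 3*p
(o(c) + u)² = (3*17 - 1/1575)² = (51 - 1/1575)² = (80324/1575)² = 6451944976/2480625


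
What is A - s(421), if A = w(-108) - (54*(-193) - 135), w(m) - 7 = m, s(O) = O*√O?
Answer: 10456 - 421*√421 ≈ 1817.8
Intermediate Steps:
s(O) = O^(3/2)
w(m) = 7 + m
A = 10456 (A = (7 - 108) - (54*(-193) - 135) = -101 - (-10422 - 135) = -101 - 1*(-10557) = -101 + 10557 = 10456)
A - s(421) = 10456 - 421^(3/2) = 10456 - 421*√421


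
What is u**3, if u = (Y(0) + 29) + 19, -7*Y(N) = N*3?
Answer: 110592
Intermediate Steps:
Y(N) = -3*N/7 (Y(N) = -N*3/7 = -3*N/7)
u = 48 (u = (-3/7*0 + 29) + 19 = (0 + 29) + 19 = 29 + 19 = 48)
u**3 = 48**3 = 110592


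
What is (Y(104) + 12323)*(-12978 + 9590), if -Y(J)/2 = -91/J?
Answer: -41756253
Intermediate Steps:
Y(J) = 182/J (Y(J) = -(-182)/J = 182/J)
(Y(104) + 12323)*(-12978 + 9590) = (182/104 + 12323)*(-12978 + 9590) = (182*(1/104) + 12323)*(-3388) = (7/4 + 12323)*(-3388) = (49299/4)*(-3388) = -41756253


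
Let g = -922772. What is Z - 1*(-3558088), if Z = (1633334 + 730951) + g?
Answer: 4999601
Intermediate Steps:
Z = 1441513 (Z = (1633334 + 730951) - 922772 = 2364285 - 922772 = 1441513)
Z - 1*(-3558088) = 1441513 - 1*(-3558088) = 1441513 + 3558088 = 4999601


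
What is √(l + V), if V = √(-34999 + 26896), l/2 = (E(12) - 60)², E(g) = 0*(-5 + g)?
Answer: √(7200 + I*√8103) ≈ 84.854 + 0.5304*I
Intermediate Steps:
E(g) = 0
l = 7200 (l = 2*(0 - 60)² = 2*(-60)² = 2*3600 = 7200)
V = I*√8103 (V = √(-8103) = I*√8103 ≈ 90.017*I)
√(l + V) = √(7200 + I*√8103)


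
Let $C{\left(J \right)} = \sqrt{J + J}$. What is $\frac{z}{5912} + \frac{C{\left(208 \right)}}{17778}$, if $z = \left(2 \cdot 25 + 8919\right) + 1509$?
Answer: $\frac{5239}{2956} + \frac{2 \sqrt{26}}{8889} \approx 1.7735$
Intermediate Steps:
$C{\left(J \right)} = \sqrt{2} \sqrt{J}$ ($C{\left(J \right)} = \sqrt{2 J} = \sqrt{2} \sqrt{J}$)
$z = 10478$ ($z = \left(50 + 8919\right) + 1509 = 8969 + 1509 = 10478$)
$\frac{z}{5912} + \frac{C{\left(208 \right)}}{17778} = \frac{10478}{5912} + \frac{\sqrt{2} \sqrt{208}}{17778} = 10478 \cdot \frac{1}{5912} + \sqrt{2} \cdot 4 \sqrt{13} \cdot \frac{1}{17778} = \frac{5239}{2956} + 4 \sqrt{26} \cdot \frac{1}{17778} = \frac{5239}{2956} + \frac{2 \sqrt{26}}{8889}$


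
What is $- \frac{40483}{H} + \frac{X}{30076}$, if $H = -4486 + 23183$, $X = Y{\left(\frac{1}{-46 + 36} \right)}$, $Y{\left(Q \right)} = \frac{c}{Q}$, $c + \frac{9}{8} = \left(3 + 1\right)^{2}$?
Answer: $- \frac{4881391547}{2249323888} \approx -2.1702$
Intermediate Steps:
$c = \frac{119}{8}$ ($c = - \frac{9}{8} + \left(3 + 1\right)^{2} = - \frac{9}{8} + 4^{2} = - \frac{9}{8} + 16 = \frac{119}{8} \approx 14.875$)
$Y{\left(Q \right)} = \frac{119}{8 Q}$
$X = - \frac{595}{4}$ ($X = \frac{119}{8 \frac{1}{-46 + 36}} = \frac{119}{8 \frac{1}{-10}} = \frac{119}{8 \left(- \frac{1}{10}\right)} = \frac{119}{8} \left(-10\right) = - \frac{595}{4} \approx -148.75$)
$H = 18697$
$- \frac{40483}{H} + \frac{X}{30076} = - \frac{40483}{18697} - \frac{595}{4 \cdot 30076} = \left(-40483\right) \frac{1}{18697} - \frac{595}{120304} = - \frac{40483}{18697} - \frac{595}{120304} = - \frac{4881391547}{2249323888}$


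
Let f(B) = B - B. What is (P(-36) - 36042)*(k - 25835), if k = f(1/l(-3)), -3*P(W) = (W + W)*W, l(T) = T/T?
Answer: 953466510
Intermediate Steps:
l(T) = 1
P(W) = -2*W²/3 (P(W) = -(W + W)*W/3 = -2*W*W/3 = -2*W²/3)
f(B) = 0
k = 0
(P(-36) - 36042)*(k - 25835) = (-⅔*(-36)² - 36042)*(0 - 25835) = (-⅔*1296 - 36042)*(-25835) = (-864 - 36042)*(-25835) = -36906*(-25835) = 953466510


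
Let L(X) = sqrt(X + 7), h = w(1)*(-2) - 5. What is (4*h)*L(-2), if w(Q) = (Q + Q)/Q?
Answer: -36*sqrt(5) ≈ -80.498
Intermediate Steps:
w(Q) = 2 (w(Q) = (2*Q)/Q = 2)
h = -9 (h = 2*(-2) - 5 = -4 - 5 = -9)
L(X) = sqrt(7 + X)
(4*h)*L(-2) = (4*(-9))*sqrt(7 - 2) = -36*sqrt(5)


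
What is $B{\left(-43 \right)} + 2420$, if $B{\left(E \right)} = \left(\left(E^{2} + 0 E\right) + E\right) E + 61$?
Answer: $-75177$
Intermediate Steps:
$B{\left(E \right)} = 61 + E \left(E + E^{2}\right)$ ($B{\left(E \right)} = \left(\left(E^{2} + 0\right) + E\right) E + 61 = \left(E^{2} + E\right) E + 61 = \left(E + E^{2}\right) E + 61 = E \left(E + E^{2}\right) + 61 = 61 + E \left(E + E^{2}\right)$)
$B{\left(-43 \right)} + 2420 = \left(61 + \left(-43\right)^{2} + \left(-43\right)^{3}\right) + 2420 = \left(61 + 1849 - 79507\right) + 2420 = -77597 + 2420 = -75177$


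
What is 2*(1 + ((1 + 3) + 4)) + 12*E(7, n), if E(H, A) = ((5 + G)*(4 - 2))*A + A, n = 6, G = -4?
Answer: 234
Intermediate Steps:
E(H, A) = 3*A (E(H, A) = ((5 - 4)*(4 - 2))*A + A = (1*2)*A + A = 2*A + A = 3*A)
2*(1 + ((1 + 3) + 4)) + 12*E(7, n) = 2*(1 + ((1 + 3) + 4)) + 12*(3*6) = 2*(1 + (4 + 4)) + 12*18 = 2*(1 + 8) + 216 = 2*9 + 216 = 18 + 216 = 234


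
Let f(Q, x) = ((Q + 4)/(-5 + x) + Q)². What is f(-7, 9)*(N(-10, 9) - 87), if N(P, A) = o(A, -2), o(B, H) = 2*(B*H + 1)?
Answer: -116281/16 ≈ -7267.6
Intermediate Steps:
o(B, H) = 2 + 2*B*H (o(B, H) = 2*(1 + B*H) = 2 + 2*B*H)
N(P, A) = 2 - 4*A (N(P, A) = 2 + 2*A*(-2) = 2 - 4*A)
f(Q, x) = (Q + (4 + Q)/(-5 + x))² (f(Q, x) = ((4 + Q)/(-5 + x) + Q)² = (Q + (4 + Q)/(-5 + x))²)
f(-7, 9)*(N(-10, 9) - 87) = ((4 - 4*(-7) - 7*9)²/(-5 + 9)²)*((2 - 4*9) - 87) = ((4 + 28 - 63)²/4²)*((2 - 36) - 87) = ((1/16)*(-31)²)*(-34 - 87) = ((1/16)*961)*(-121) = (961/16)*(-121) = -116281/16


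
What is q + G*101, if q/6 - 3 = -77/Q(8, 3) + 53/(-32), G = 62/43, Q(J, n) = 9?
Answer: 211265/2064 ≈ 102.36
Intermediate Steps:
G = 62/43 (G = 62*(1/43) = 62/43 ≈ 1.4419)
q = -2077/48 (q = 18 + 6*(-77/9 + 53/(-32)) = 18 + 6*(-77*⅑ + 53*(-1/32)) = 18 + 6*(-77/9 - 53/32) = 18 + 6*(-2941/288) = 18 - 2941/48 = -2077/48 ≈ -43.271)
q + G*101 = -2077/48 + (62/43)*101 = -2077/48 + 6262/43 = 211265/2064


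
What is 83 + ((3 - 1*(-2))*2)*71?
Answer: 793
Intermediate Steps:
83 + ((3 - 1*(-2))*2)*71 = 83 + ((3 + 2)*2)*71 = 83 + (5*2)*71 = 83 + 10*71 = 83 + 710 = 793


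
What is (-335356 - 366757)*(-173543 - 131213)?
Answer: 213973149428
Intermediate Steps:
(-335356 - 366757)*(-173543 - 131213) = -702113*(-304756) = 213973149428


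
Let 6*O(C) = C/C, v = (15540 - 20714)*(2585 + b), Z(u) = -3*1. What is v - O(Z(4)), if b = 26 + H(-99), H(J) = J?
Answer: -77982529/6 ≈ -1.2997e+7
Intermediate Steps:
Z(u) = -3
b = -73 (b = 26 - 99 = -73)
v = -12997088 (v = (15540 - 20714)*(2585 - 73) = -5174*2512 = -12997088)
O(C) = ⅙ (O(C) = (C/C)/6 = (⅙)*1 = ⅙)
v - O(Z(4)) = -12997088 - 1*⅙ = -12997088 - ⅙ = -77982529/6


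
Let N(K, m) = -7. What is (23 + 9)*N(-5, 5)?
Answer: -224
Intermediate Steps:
(23 + 9)*N(-5, 5) = (23 + 9)*(-7) = 32*(-7) = -224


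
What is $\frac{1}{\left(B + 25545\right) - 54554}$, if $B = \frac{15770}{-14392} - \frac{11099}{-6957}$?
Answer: $- \frac{50062572}{1452240138689} \approx -3.4473 \cdot 10^{-5}$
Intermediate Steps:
$B = \frac{25012459}{50062572}$ ($B = 15770 \left(- \frac{1}{14392}\right) - - \frac{11099}{6957} = - \frac{7885}{7196} + \frac{11099}{6957} = \frac{25012459}{50062572} \approx 0.49962$)
$\frac{1}{\left(B + 25545\right) - 54554} = \frac{1}{\left(\frac{25012459}{50062572} + 25545\right) - 54554} = \frac{1}{\frac{1278873414199}{50062572} - 54554} = \frac{1}{- \frac{1452240138689}{50062572}} = - \frac{50062572}{1452240138689}$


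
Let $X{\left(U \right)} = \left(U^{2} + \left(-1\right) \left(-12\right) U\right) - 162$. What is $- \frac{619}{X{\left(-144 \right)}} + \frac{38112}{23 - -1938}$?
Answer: $\frac{717044893}{36957006} \approx 19.402$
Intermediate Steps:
$X{\left(U \right)} = -162 + U^{2} + 12 U$ ($X{\left(U \right)} = \left(U^{2} + 12 U\right) - 162 = -162 + U^{2} + 12 U$)
$- \frac{619}{X{\left(-144 \right)}} + \frac{38112}{23 - -1938} = - \frac{619}{-162 + \left(-144\right)^{2} + 12 \left(-144\right)} + \frac{38112}{23 - -1938} = - \frac{619}{-162 + 20736 - 1728} + \frac{38112}{23 + 1938} = - \frac{619}{18846} + \frac{38112}{1961} = \frac{717044893}{36957006}$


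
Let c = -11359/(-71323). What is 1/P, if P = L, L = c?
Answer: 71323/11359 ≈ 6.2790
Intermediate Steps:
c = 11359/71323 (c = -11359*(-1/71323) = 11359/71323 ≈ 0.15926)
L = 11359/71323 ≈ 0.15926
P = 11359/71323 ≈ 0.15926
1/P = 1/(11359/71323) = 71323/11359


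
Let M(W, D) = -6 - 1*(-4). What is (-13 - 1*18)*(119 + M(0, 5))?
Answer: -3627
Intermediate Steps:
M(W, D) = -2 (M(W, D) = -6 + 4 = -2)
(-13 - 1*18)*(119 + M(0, 5)) = (-13 - 1*18)*(119 - 2) = (-13 - 18)*117 = -31*117 = -3627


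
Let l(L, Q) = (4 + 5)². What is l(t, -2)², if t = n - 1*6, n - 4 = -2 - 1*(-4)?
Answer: 6561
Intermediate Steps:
n = 6 (n = 4 + (-2 - 1*(-4)) = 4 + (-2 + 4) = 4 + 2 = 6)
t = 0 (t = 6 - 1*6 = 6 - 6 = 0)
l(L, Q) = 81 (l(L, Q) = 9² = 81)
l(t, -2)² = 81² = 6561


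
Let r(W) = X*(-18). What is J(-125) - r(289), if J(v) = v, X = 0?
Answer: -125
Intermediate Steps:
r(W) = 0 (r(W) = 0*(-18) = 0)
J(-125) - r(289) = -125 - 1*0 = -125 + 0 = -125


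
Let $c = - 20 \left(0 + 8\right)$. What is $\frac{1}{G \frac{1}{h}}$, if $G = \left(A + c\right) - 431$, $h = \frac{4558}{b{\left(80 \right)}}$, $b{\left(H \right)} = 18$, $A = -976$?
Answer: $- \frac{2279}{14103} \approx -0.1616$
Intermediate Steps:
$c = -160$ ($c = \left(-20\right) 8 = -160$)
$h = \frac{2279}{9}$ ($h = \frac{4558}{18} = 4558 \cdot \frac{1}{18} = \frac{2279}{9} \approx 253.22$)
$G = -1567$ ($G = \left(-976 - 160\right) - 431 = -1136 - 431 = -1567$)
$\frac{1}{G \frac{1}{h}} = \frac{1}{\left(-1567\right) \frac{1}{\frac{2279}{9}}} = \frac{1}{\left(-1567\right) \frac{9}{2279}} = \frac{1}{- \frac{14103}{2279}} = - \frac{2279}{14103}$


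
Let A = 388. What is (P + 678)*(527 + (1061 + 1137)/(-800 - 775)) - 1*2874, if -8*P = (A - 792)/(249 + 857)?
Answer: 175941833657/497700 ≈ 3.5351e+5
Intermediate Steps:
P = 101/2212 (P = -(388 - 792)/(8*(249 + 857)) = -(-101)/(2*1106) = -⅛*(-202/553) = 101/2212 ≈ 0.045660)
(P + 678)*(527 + (1061 + 1137)/(-800 - 775)) - 1*2874 = (101/2212 + 678)*(527 + (1061 + 1137)/(-800 - 775)) - 1*2874 = 1499837*(527 + 2198/(-1575))/2212 - 2874 = 1499837*(527 + 2198*(-1/1575))/2212 - 2874 = 1499837*(527 - 314/225)/2212 - 2874 = (1499837/2212)*(118261/225) - 2874 = 177372223457/497700 - 2874 = 175941833657/497700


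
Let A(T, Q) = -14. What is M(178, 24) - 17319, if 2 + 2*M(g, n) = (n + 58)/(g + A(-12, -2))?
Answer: -69279/4 ≈ -17320.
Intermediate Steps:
M(g, n) = -1 + (58 + n)/(2*(-14 + g)) (M(g, n) = -1 + ((n + 58)/(g - 14))/2 = -1 + ((58 + n)/(-14 + g))/2 = -1 + (58 + n)/(2*(-14 + g)))
M(178, 24) - 17319 = (43 + (1/2)*24 - 1*178)/(-14 + 178) - 17319 = (43 + 12 - 178)/164 - 17319 = (1/164)*(-123) - 17319 = -3/4 - 17319 = -69279/4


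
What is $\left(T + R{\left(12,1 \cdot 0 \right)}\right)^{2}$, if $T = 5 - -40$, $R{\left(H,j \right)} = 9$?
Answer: $2916$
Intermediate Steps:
$T = 45$ ($T = 5 + 40 = 45$)
$\left(T + R{\left(12,1 \cdot 0 \right)}\right)^{2} = \left(45 + 9\right)^{2} = 54^{2} = 2916$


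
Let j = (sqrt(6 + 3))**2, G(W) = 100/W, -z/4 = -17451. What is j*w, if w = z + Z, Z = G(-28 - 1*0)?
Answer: 4397427/7 ≈ 6.2820e+5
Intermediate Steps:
z = 69804 (z = -4*(-17451) = 69804)
Z = -25/7 (Z = 100/(-28 - 1*0) = 100/(-28 + 0) = 100/(-28) = 100*(-1/28) = -25/7 ≈ -3.5714)
j = 9 (j = (sqrt(9))**2 = 3**2 = 9)
w = 488603/7 (w = 69804 - 25/7 = 488603/7 ≈ 69800.)
j*w = 9*(488603/7) = 4397427/7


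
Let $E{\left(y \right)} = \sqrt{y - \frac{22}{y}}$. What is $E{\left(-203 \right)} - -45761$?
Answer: $45761 + \frac{i \sqrt{8360961}}{203} \approx 45761.0 + 14.244 i$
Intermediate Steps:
$E{\left(-203 \right)} - -45761 = \sqrt{-203 - \frac{22}{-203}} - -45761 = \sqrt{-203 - - \frac{22}{203}} + 45761 = \sqrt{-203 + \frac{22}{203}} + 45761 = \sqrt{- \frac{41187}{203}} + 45761 = \frac{i \sqrt{8360961}}{203} + 45761 = 45761 + \frac{i \sqrt{8360961}}{203}$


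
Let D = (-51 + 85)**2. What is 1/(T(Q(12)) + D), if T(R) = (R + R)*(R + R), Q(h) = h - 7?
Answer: 1/1256 ≈ 0.00079618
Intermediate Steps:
Q(h) = -7 + h
T(R) = 4*R**2 (T(R) = (2*R)*(2*R) = 4*R**2)
D = 1156 (D = 34**2 = 1156)
1/(T(Q(12)) + D) = 1/(4*(-7 + 12)**2 + 1156) = 1/(4*5**2 + 1156) = 1/(4*25 + 1156) = 1/(100 + 1156) = 1/1256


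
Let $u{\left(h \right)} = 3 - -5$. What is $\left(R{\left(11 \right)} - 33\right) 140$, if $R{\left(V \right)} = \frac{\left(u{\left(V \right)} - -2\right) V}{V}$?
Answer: $-3220$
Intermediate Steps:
$u{\left(h \right)} = 8$ ($u{\left(h \right)} = 3 + 5 = 8$)
$R{\left(V \right)} = 10$ ($R{\left(V \right)} = \frac{\left(8 - -2\right) V}{V} = \frac{\left(8 + 2\right) V}{V} = \frac{10 V}{V} = 10$)
$\left(R{\left(11 \right)} - 33\right) 140 = \left(10 - 33\right) 140 = \left(-23\right) 140 = -3220$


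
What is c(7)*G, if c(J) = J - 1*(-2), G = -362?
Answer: -3258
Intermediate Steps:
c(J) = 2 + J (c(J) = J + 2 = 2 + J)
c(7)*G = (2 + 7)*(-362) = 9*(-362) = -3258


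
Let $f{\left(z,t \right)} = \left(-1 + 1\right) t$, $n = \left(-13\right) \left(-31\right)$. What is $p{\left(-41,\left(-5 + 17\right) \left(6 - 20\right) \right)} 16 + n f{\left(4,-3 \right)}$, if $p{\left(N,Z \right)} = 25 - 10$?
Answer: $240$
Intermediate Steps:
$n = 403$
$f{\left(z,t \right)} = 0$ ($f{\left(z,t \right)} = 0 t = 0$)
$p{\left(N,Z \right)} = 15$ ($p{\left(N,Z \right)} = 25 - 10 = 15$)
$p{\left(-41,\left(-5 + 17\right) \left(6 - 20\right) \right)} 16 + n f{\left(4,-3 \right)} = 15 \cdot 16 + 403 \cdot 0 = 240 + 0 = 240$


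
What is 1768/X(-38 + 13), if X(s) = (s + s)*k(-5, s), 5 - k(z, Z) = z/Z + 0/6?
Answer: -221/30 ≈ -7.3667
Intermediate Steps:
k(z, Z) = 5 - z/Z (k(z, Z) = 5 - (z/Z + 0/6) = 5 - (z/Z + 0*(1/6)) = 5 - (z/Z + 0) = 5 - z/Z)
X(s) = 2*s*(5 + 5/s) (X(s) = (s + s)*(5 - 1*(-5)/s) = (2*s)*(5 + 5/s) = 2*s*(5 + 5/s))
1768/X(-38 + 13) = 1768/(10 + 10*(-38 + 13)) = 1768/(10 + 10*(-25)) = 1768/(10 - 250) = 1768/(-240) = 1768*(-1/240) = -221/30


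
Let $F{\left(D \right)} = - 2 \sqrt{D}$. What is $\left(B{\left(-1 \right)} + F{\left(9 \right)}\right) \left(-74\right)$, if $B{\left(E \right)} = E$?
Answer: $518$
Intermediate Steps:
$\left(B{\left(-1 \right)} + F{\left(9 \right)}\right) \left(-74\right) = \left(-1 - 2 \sqrt{9}\right) \left(-74\right) = \left(-1 - 6\right) \left(-74\right) = \left(-7\right) \left(-74\right) = 518$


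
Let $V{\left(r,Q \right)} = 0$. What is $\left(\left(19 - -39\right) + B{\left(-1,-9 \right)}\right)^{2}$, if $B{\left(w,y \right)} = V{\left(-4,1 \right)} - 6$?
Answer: $2704$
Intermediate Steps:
$B{\left(w,y \right)} = -6$ ($B{\left(w,y \right)} = 0 - 6 = -6$)
$\left(\left(19 - -39\right) + B{\left(-1,-9 \right)}\right)^{2} = \left(\left(19 - -39\right) - 6\right)^{2} = \left(\left(19 + 39\right) - 6\right)^{2} = \left(58 - 6\right)^{2} = 52^{2} = 2704$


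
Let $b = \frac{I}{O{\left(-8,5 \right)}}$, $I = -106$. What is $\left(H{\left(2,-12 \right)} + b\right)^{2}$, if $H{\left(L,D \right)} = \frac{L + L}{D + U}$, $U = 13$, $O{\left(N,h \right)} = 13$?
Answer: $\frac{2916}{169} \approx 17.254$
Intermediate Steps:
$b = - \frac{106}{13} \approx -8.1538$
$H{\left(L,D \right)} = \frac{2 L}{13 + D}$ ($H{\left(L,D \right)} = \frac{L + L}{D + 13} = \frac{2 L}{13 + D}$)
$\left(H{\left(2,-12 \right)} + b\right)^{2} = \left(2 \cdot 2 \frac{1}{13 - 12} - \frac{106}{13}\right)^{2} = \left(2 \cdot 2 \cdot 1^{-1} - \frac{106}{13}\right)^{2} = \left(2 \cdot 2 \cdot 1 - \frac{106}{13}\right)^{2} = \left(4 - \frac{106}{13}\right)^{2} = \left(- \frac{54}{13}\right)^{2} = \frac{2916}{169}$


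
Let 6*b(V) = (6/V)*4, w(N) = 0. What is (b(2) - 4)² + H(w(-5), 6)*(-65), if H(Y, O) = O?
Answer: -386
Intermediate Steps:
b(V) = 4/V (b(V) = ((6/V)*4)/6 = (24/V)/6 = 4/V)
(b(2) - 4)² + H(w(-5), 6)*(-65) = (4/2 - 4)² + 6*(-65) = (4*(½) - 4)² - 390 = (2 - 4)² - 390 = (-2)² - 390 = 4 - 390 = -386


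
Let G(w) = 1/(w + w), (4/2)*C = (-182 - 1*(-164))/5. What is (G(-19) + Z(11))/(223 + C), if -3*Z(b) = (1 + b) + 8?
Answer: -545/18012 ≈ -0.030258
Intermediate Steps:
C = -9/5 (C = ((-182 - 1*(-164))/5)/2 = ((-182 + 164)*(⅕))/2 = (-18*⅕)/2 = (½)*(-18/5) = -9/5 ≈ -1.8000)
G(w) = 1/(2*w)
Z(b) = -3 - b/3 (Z(b) = -((1 + b) + 8)/3 = -(9 + b)/3 = -3 - b/3)
(G(-19) + Z(11))/(223 + C) = ((½)/(-19) + (-3 - ⅓*11))/(223 - 9/5) = ((½)*(-1/19) + (-3 - 11/3))/(1106/5) = (-1/38 - 20/3)*(5/1106) = -763/114*5/1106 = -545/18012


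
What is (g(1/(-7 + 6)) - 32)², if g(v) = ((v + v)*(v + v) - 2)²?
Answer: 784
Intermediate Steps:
g(v) = (-2 + 4*v²)² (g(v) = ((2*v)*(2*v) - 2)² = (4*v² - 2)² = (-2 + 4*v²)²)
(g(1/(-7 + 6)) - 32)² = (4*(-1 + 2*(1/(-7 + 6))²)² - 32)² = (4*(-1 + 2*(1/(-1))²)² - 32)² = (4*(-1 + 2*(-1)²)² - 32)² = (4*(-1 + 2*1)² - 32)² = (4*(-1 + 2)² - 32)² = (4*1² - 32)² = (4*1 - 32)² = (4 - 32)² = (-28)² = 784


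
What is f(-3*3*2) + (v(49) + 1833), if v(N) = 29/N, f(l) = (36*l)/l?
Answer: 91610/49 ≈ 1869.6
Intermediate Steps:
f(l) = 36
f(-3*3*2) + (v(49) + 1833) = 36 + (29/49 + 1833) = 36 + 89846/49 = 91610/49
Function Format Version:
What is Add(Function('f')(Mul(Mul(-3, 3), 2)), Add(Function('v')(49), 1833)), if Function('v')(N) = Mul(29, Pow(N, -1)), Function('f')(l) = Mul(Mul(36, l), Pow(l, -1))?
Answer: Rational(91610, 49) ≈ 1869.6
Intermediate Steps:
Function('f')(l) = 36
Add(Function('f')(Mul(Mul(-3, 3), 2)), Add(Function('v')(49), 1833)) = Add(36, Add(Mul(29, Pow(49, -1)), 1833)) = Add(36, Add(Mul(29, Rational(1, 49)), 1833)) = Add(36, Add(Rational(29, 49), 1833)) = Add(36, Rational(89846, 49)) = Rational(91610, 49)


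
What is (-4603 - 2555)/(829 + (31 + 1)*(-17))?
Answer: -2386/95 ≈ -25.116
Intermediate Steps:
(-4603 - 2555)/(829 + (31 + 1)*(-17)) = -7158/(829 + 32*(-17)) = -7158/(829 - 544) = -7158/285 = -7158*1/285 = -2386/95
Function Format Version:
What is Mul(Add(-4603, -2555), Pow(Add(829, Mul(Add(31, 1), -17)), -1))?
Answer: Rational(-2386, 95) ≈ -25.116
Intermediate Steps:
Mul(Add(-4603, -2555), Pow(Add(829, Mul(Add(31, 1), -17)), -1)) = Mul(-7158, Pow(Add(829, Mul(32, -17)), -1)) = Mul(-7158, Pow(Add(829, -544), -1)) = Mul(-7158, Pow(285, -1)) = Mul(-7158, Rational(1, 285)) = Rational(-2386, 95)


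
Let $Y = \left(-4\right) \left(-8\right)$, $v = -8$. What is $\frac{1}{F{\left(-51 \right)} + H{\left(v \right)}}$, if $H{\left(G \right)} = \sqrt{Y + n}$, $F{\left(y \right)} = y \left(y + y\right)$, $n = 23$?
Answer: $\frac{5202}{27060749} - \frac{\sqrt{55}}{27060749} \approx 0.00019196$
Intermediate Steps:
$Y = 32$
$F{\left(y \right)} = 2 y^{2}$ ($F{\left(y \right)} = y 2 y = 2 y^{2}$)
$H{\left(G \right)} = \sqrt{55}$ ($H{\left(G \right)} = \sqrt{32 + 23} = \sqrt{55}$)
$\frac{1}{F{\left(-51 \right)} + H{\left(v \right)}} = \frac{1}{2 \left(-51\right)^{2} + \sqrt{55}} = \frac{1}{2 \cdot 2601 + \sqrt{55}} = \frac{1}{5202 + \sqrt{55}}$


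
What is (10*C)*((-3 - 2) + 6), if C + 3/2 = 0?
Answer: -15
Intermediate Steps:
C = -3/2 (C = -3/2 + 0 = -3/2 ≈ -1.5000)
(10*C)*((-3 - 2) + 6) = (10*(-3/2))*((-3 - 2) + 6) = -15*(-5 + 6) = -15*1 = -15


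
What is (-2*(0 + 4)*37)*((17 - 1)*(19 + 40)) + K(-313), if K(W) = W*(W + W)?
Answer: -83486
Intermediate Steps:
K(W) = 2*W² (K(W) = W*(2*W) = 2*W²)
(-2*(0 + 4)*37)*((17 - 1)*(19 + 40)) + K(-313) = (-2*(0 + 4)*37)*((17 - 1)*(19 + 40)) + 2*(-313)² = (-2*4*37)*(16*59) + 2*97969 = -8*37*944 + 195938 = -296*944 + 195938 = -279424 + 195938 = -83486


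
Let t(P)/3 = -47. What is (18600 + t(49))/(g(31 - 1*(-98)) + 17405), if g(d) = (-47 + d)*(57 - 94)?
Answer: 2637/2053 ≈ 1.2845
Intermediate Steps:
t(P) = -141 (t(P) = 3*(-47) = -141)
g(d) = 1739 - 37*d (g(d) = (-47 + d)*(-37) = 1739 - 37*d)
(18600 + t(49))/(g(31 - 1*(-98)) + 17405) = (18600 - 141)/((1739 - 37*(31 - 1*(-98))) + 17405) = 18459/((1739 - 37*(31 + 98)) + 17405) = 18459/((1739 - 37*129) + 17405) = 18459/((1739 - 4773) + 17405) = 18459/(-3034 + 17405) = 18459/14371 = 18459*(1/14371) = 2637/2053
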